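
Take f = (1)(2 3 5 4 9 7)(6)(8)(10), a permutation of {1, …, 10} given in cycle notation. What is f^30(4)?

4

4 lies in the 6-cycle (2 3 5 4 9 7).
Powers repeat with period 6 on this cycle, and 30 mod 6 = 0, so f^30(4) = f^0(4).
So f^30(4) = 4.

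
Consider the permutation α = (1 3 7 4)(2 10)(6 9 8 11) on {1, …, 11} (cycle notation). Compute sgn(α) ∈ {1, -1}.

The cycle lengths are 4, 4, 2, 1.
A cycle is odd iff its length is even; α has 3 even-length cycles, so sgn(α) = (−1)^3 and α is odd.

-1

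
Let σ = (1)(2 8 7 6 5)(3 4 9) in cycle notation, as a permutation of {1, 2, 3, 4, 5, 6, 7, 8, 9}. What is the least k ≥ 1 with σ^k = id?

The disjoint cycles have lengths 5, 3, 1.
Since disjoint cycles commute, ord(σ) = lcm(5, 3) = 15.

15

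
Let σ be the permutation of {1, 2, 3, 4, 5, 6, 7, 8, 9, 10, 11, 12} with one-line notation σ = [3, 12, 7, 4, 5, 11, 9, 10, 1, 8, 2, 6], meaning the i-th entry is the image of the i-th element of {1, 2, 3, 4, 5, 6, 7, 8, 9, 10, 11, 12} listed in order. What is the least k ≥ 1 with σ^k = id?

The disjoint-cycle form of σ has cycle lengths 4, 4, 2, 1, 1.
The order of σ is the least common multiple of its cycle lengths: lcm(4, 4, 2) = 4.

4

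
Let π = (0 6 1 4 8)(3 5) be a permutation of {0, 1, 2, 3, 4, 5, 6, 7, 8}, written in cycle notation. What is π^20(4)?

4

4 lies in the 5-cycle (0 6 1 4 8).
Powers repeat with period 5 on this cycle, and 20 mod 5 = 0, so π^20(4) = π^0(4).
So π^20(4) = 4.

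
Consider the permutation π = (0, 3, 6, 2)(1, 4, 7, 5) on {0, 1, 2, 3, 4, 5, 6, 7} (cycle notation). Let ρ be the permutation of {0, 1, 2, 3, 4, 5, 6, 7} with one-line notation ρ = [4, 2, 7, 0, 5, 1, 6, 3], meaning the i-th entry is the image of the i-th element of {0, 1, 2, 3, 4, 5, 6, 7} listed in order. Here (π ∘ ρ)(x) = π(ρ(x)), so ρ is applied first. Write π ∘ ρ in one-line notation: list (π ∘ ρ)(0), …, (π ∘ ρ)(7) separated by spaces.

7 0 5 3 1 4 2 6

(π ∘ ρ)(x) = π(ρ(x)). Computing each image: π(ρ(0)) = π(4) = 7, π(ρ(1)) = π(2) = 0, π(ρ(2)) = π(7) = 5, π(ρ(3)) = π(0) = 3, π(ρ(4)) = π(5) = 1, π(ρ(5)) = π(1) = 4, π(ρ(6)) = π(6) = 2, π(ρ(7)) = π(3) = 6.
Hence π ∘ ρ = [7 0 5 3 1 4 2 6].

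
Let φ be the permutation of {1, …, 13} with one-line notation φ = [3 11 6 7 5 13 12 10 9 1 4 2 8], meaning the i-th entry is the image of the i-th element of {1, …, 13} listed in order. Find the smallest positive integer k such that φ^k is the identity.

30

Decomposing into disjoint cycles gives cycle lengths 6, 5, 1, 1.
The order of φ is the least common multiple of its cycle lengths: lcm(6, 5) = 30.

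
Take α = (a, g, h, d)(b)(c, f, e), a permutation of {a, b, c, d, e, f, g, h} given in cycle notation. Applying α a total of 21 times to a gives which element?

g

a lies in the 4-cycle (a, g, h, d).
Since the cycle has length 4, α^21 acts on it the same as α^1 (21 mod 4 = 1).
Advancing 1 step from a: a → g.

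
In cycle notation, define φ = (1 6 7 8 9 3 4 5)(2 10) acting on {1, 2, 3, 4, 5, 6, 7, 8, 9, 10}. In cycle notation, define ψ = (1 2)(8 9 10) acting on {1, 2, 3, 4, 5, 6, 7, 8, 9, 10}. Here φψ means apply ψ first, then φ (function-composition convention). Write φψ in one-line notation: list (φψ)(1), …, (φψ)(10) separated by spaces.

10 6 4 5 1 7 8 3 2 9

(φψ)(x) = φ(ψ(x)). Computing each image: φ(ψ(1)) = φ(2) = 10, φ(ψ(2)) = φ(1) = 6, φ(ψ(3)) = φ(3) = 4, φ(ψ(4)) = φ(4) = 5, φ(ψ(5)) = φ(5) = 1, φ(ψ(6)) = φ(6) = 7, φ(ψ(7)) = φ(7) = 8, φ(ψ(8)) = φ(9) = 3, φ(ψ(9)) = φ(10) = 2, φ(ψ(10)) = φ(8) = 9.
Hence φψ = [10 6 4 5 1 7 8 3 2 9].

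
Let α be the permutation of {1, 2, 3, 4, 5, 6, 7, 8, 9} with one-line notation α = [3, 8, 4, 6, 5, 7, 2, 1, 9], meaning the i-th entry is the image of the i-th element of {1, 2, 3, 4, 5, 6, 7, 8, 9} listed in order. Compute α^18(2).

4

Tracing 2 → 8 → … returns to 2 after 7 steps, so 2 lies in a 7-cycle (1 3 4 6 7 2 8).
On a 7-cycle, α^7 is the identity, so α^18 = α^4 there (18 ≡ 4 mod 7).
Stepping 4 places around the cycle: 2 → 8 → 1 → 3 → 4.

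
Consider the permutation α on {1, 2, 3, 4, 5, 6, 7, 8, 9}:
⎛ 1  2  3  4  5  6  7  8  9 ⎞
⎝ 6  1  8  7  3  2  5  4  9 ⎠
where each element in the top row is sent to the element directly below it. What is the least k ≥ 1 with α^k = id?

Decomposing into disjoint cycles gives cycle lengths 5, 3, 1.
The order is lcm(5, 3) = 15.

15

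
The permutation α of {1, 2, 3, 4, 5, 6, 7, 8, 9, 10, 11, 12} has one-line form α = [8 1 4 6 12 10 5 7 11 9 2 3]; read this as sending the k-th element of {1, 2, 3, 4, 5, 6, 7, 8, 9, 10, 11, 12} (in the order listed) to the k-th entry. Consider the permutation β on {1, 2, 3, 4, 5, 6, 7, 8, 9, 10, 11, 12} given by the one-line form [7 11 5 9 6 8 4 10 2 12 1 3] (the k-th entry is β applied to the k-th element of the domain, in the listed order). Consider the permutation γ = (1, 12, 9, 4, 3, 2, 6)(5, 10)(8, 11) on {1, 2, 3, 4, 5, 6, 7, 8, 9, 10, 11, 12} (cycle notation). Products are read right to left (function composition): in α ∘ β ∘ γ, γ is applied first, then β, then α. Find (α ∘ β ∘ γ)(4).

12

Chase 4: γ(4) = 3; β(3) = 5; α(5) = 12. Hence (α ∘ β ∘ γ)(4) = 12.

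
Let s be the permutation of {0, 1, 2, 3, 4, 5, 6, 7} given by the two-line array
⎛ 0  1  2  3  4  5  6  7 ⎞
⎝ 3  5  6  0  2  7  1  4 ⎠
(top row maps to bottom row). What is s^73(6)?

1

Tracing 6 → 1 → … returns to 6 after 6 steps, so 6 lies in a 6-cycle (1, 5, 7, 4, 2, 6).
Powers repeat with period 6 on this cycle, and 73 mod 6 = 1, so s^73(6) = s^1(6).
Stepping 1 place around the cycle: 6 → 1.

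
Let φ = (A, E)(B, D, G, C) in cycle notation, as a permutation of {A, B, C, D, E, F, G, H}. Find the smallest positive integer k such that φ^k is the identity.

The disjoint cycles have lengths 4, 2, 1, 1.
The order of φ is the least common multiple of its cycle lengths: lcm(4, 2) = 4.

4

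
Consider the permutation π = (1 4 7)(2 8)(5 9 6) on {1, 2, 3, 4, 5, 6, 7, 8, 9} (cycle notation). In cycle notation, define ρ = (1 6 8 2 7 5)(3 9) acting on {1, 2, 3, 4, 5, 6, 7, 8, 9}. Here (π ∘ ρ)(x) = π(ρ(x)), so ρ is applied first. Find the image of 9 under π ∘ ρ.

3

First apply ρ: ρ(9) = 3, then π(3) = 3. Thus (π ∘ ρ)(9) = 3.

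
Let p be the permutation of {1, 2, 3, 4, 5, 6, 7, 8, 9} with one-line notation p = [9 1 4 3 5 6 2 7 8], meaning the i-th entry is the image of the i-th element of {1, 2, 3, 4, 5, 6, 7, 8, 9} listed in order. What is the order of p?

Decomposing into disjoint cycles gives cycle lengths 5, 2, 1, 1.
Since disjoint cycles commute, ord(p) = lcm(5, 2) = 10.

10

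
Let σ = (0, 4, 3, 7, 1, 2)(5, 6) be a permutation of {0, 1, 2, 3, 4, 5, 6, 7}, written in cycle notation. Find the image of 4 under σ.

In the cycle (0, 4, 3, 7, 1, 2), 4 is followed by 3, so σ(4) = 3.

3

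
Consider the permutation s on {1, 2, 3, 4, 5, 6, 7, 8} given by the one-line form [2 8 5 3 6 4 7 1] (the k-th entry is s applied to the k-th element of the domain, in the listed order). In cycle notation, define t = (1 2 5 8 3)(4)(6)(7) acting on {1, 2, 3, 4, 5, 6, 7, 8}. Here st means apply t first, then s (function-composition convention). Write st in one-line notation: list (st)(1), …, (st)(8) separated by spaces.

8 6 2 3 1 4 7 5

For each element, apply t then s: 1 → 2 → 8; 2 → 5 → 6; 3 → 1 → 2; 4 → 4 → 3; 5 → 8 → 1; 6 → 6 → 4; 7 → 7 → 7; 8 → 3 → 5.
Collecting the images, st = [8 6 2 3 1 4 7 5].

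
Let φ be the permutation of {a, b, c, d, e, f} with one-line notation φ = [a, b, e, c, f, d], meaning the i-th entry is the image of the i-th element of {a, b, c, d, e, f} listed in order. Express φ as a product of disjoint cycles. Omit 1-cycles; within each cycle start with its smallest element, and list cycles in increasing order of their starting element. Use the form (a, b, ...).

Start at c and follow images: c → e → f → d → c, giving the cycle (c, e, f, d).
Repeating from the next unused element and collecting all non-trivial cycles gives (c, e, f, d).

(c, e, f, d)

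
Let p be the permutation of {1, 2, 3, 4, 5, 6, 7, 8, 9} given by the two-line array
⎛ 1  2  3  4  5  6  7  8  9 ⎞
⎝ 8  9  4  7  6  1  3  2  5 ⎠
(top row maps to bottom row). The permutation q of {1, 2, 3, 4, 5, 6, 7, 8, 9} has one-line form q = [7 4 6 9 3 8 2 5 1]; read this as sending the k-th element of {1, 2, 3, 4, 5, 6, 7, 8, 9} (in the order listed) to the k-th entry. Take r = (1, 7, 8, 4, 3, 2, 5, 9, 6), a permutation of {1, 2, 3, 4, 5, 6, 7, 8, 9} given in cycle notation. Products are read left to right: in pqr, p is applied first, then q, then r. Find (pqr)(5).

(pqr)(5) = r(q(p(5))). p(5) = 6, then q(6) = 8, then r(8) = 4, so the result is 4.

4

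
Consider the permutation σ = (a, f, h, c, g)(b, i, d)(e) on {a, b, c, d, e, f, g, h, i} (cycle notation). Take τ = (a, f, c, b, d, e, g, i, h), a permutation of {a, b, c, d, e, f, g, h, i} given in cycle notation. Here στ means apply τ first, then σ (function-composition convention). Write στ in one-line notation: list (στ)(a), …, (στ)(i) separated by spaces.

Chase each element through τ then σ: a → f → h; b → d → b; c → b → i; d → e → e; e → g → a; f → c → g; g → i → d; h → a → f; i → h → c.
Collecting the images, στ = [h b i e a g d f c].

h b i e a g d f c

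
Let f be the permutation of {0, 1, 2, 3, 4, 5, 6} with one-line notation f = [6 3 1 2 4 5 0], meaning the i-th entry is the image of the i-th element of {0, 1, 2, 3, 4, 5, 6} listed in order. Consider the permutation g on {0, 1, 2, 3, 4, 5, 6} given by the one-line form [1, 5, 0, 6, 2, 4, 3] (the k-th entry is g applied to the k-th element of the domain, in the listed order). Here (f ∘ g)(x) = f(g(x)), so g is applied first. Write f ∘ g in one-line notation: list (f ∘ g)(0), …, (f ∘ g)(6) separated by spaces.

For each element, apply g then f: 0 → 1 → 3; 1 → 5 → 5; 2 → 0 → 6; 3 → 6 → 0; 4 → 2 → 1; 5 → 4 → 4; 6 → 3 → 2.
Collecting the images, f ∘ g = [3 5 6 0 1 4 2].

3 5 6 0 1 4 2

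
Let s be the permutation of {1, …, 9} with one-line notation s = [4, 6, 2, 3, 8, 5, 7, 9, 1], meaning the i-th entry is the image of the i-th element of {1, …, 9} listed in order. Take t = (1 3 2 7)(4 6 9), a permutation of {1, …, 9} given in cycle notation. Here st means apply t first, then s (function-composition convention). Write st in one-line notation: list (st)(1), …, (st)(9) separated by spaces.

2 7 6 5 8 1 4 9 3

For each element, apply t then s: 1 → 3 → 2; 2 → 7 → 7; 3 → 2 → 6; 4 → 6 → 5; 5 → 5 → 8; 6 → 9 → 1; 7 → 1 → 4; 8 → 8 → 9; 9 → 4 → 3.
So st in one-line form is 2 7 6 5 8 1 4 9 3.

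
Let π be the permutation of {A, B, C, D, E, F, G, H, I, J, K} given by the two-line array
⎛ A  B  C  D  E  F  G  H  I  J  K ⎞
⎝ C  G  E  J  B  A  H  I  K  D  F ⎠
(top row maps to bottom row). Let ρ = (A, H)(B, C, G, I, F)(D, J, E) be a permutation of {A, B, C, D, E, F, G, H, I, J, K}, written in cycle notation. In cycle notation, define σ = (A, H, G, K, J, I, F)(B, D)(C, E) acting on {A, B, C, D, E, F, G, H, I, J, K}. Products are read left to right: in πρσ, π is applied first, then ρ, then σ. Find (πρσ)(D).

Apply the permutations in order: π(D) = J, then ρ(J) = E, then σ(E) = C. So (πρσ)(D) = C.

C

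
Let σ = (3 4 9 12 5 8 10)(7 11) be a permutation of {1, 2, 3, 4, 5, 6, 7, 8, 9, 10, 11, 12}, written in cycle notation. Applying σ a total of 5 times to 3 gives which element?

3 lies in the 7-cycle (3 4 9 12 5 8 10).
Advancing 5 steps from 3: 3 → 4 → 9 → 12 → 5 → 8.

8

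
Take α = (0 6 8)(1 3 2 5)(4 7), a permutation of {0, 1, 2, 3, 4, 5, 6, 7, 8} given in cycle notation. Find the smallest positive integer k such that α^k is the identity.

The disjoint cycles have lengths 4, 3, 2.
Since disjoint cycles commute, ord(α) = lcm(4, 3, 2) = 12.

12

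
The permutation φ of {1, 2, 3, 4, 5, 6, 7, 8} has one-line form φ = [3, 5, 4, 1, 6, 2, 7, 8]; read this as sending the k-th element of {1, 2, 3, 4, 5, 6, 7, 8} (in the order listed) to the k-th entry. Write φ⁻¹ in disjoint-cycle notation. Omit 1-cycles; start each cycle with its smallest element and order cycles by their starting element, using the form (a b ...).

First write φ in disjoint cycles: (1 3 4)(2 5 6).
Reversing each cycle (and rotating so the smallest element leads) gives φ⁻¹ = (1 4 3)(2 6 5).

(1 4 3)(2 6 5)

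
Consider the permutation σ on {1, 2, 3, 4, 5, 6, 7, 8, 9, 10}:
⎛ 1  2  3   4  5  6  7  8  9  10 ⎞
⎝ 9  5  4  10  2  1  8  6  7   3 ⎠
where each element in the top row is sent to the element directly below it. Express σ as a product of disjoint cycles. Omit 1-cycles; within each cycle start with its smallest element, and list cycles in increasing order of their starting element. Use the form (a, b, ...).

(1, 9, 7, 8, 6)(2, 5)(3, 4, 10)

Start at 1 and follow images: 1 → 9 → 7 → 8 → 6 → 1, giving the cycle (1, 9, 7, 8, 6).
Repeating from the next unused element and collecting all non-trivial cycles gives (1, 9, 7, 8, 6)(2, 5)(3, 4, 10).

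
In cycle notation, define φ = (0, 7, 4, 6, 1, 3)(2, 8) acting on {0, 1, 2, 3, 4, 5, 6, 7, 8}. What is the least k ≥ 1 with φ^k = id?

6

The disjoint cycles have lengths 6, 2, 1.
The order of φ is the least common multiple of its cycle lengths: lcm(6, 2) = 6.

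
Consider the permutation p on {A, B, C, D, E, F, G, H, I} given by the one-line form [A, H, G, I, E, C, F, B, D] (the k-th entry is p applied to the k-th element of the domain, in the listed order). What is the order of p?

6

The disjoint-cycle form of p has cycle lengths 3, 2, 2, 1, 1.
The order is lcm(3, 2, 2) = 6.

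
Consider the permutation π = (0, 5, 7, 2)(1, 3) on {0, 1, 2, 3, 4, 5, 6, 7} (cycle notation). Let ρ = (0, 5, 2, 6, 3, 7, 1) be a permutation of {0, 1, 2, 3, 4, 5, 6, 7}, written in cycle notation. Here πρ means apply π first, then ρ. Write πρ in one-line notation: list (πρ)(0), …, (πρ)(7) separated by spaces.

(πρ)(x) = ρ(π(x)). Computing each image: ρ(π(0)) = ρ(5) = 2, ρ(π(1)) = ρ(3) = 7, ρ(π(2)) = ρ(0) = 5, ρ(π(3)) = ρ(1) = 0, ρ(π(4)) = ρ(4) = 4, ρ(π(5)) = ρ(7) = 1, ρ(π(6)) = ρ(6) = 3, ρ(π(7)) = ρ(2) = 6.
Hence πρ = [2 7 5 0 4 1 3 6].

2 7 5 0 4 1 3 6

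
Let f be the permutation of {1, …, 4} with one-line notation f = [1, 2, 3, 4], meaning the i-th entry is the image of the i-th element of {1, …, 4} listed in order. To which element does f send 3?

3

3 is element number 3 of the domain, and entry number 3 of the one-line form is 3, so f(3) = 3.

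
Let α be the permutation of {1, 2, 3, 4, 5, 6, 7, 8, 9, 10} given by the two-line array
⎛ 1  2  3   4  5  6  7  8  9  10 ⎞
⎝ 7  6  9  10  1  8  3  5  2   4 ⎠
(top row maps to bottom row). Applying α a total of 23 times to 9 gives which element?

Tracing 9 → 2 → … returns to 9 after 8 steps, so 9 lies in an 8-cycle (1, 7, 3, 9, 2, 6, 8, 5).
Since the cycle has length 8, α^23 acts on it the same as α^7 (23 mod 8 = 7).
Advancing 7 steps from 9: 9 → 2 → 6 → 8 → 5 → 1 → 7 → 3.

3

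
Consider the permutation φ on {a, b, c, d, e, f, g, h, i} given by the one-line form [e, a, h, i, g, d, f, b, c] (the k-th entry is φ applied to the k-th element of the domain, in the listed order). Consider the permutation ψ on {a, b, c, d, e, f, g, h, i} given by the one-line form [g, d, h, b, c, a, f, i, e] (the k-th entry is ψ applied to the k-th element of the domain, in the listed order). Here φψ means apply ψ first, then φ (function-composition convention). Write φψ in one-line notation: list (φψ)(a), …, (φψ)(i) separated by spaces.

(φψ)(x) = φ(ψ(x)). Computing each image: φ(ψ(a)) = φ(g) = f, φ(ψ(b)) = φ(d) = i, φ(ψ(c)) = φ(h) = b, φ(ψ(d)) = φ(b) = a, φ(ψ(e)) = φ(c) = h, φ(ψ(f)) = φ(a) = e, φ(ψ(g)) = φ(f) = d, φ(ψ(h)) = φ(i) = c, φ(ψ(i)) = φ(e) = g.
Hence φψ = [f i b a h e d c g].

f i b a h e d c g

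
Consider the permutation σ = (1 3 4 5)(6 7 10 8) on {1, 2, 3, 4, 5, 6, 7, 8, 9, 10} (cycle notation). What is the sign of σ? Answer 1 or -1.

1

The cycle lengths are 4, 4, 1, 1.
A cycle of length ℓ contributes ℓ−1 transpositions, so σ is a product of 3 + 3 = 6 transpositions — even.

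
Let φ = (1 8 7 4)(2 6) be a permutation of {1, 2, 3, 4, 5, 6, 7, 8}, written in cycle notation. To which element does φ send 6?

2

Within (2 6), 6 ↦ 2.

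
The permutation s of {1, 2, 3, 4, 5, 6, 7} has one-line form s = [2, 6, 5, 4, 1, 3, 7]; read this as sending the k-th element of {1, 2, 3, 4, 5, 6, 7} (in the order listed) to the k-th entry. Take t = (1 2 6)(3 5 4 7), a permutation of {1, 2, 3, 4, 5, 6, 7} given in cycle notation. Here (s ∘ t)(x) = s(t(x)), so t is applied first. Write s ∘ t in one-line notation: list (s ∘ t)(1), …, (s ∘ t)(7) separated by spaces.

6 3 1 7 4 2 5

Chase each element through t then s: 1 → 2 → 6; 2 → 6 → 3; 3 → 5 → 1; 4 → 7 → 7; 5 → 4 → 4; 6 → 1 → 2; 7 → 3 → 5.
Collecting the images, s ∘ t = [6 3 1 7 4 2 5].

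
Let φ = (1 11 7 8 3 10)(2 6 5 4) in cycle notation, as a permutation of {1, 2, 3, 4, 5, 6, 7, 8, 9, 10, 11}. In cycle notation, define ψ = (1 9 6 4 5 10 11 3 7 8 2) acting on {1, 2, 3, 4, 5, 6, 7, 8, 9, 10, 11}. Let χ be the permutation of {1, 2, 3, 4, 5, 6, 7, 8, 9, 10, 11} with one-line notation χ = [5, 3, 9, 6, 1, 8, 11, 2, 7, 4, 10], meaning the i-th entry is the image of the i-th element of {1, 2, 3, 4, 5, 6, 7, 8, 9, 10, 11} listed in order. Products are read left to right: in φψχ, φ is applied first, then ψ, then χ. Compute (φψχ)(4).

(φψχ)(4) = χ(ψ(φ(4))). φ(4) = 2, then ψ(2) = 1, then χ(1) = 5, so the result is 5.

5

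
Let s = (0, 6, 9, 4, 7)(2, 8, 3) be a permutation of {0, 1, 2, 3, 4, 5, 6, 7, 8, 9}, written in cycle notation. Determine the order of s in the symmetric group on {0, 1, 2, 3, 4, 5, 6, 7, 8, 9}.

15

The cycle type of s is (5, 3, 1, 1).
The order of s is the least common multiple of its cycle lengths: lcm(5, 3) = 15.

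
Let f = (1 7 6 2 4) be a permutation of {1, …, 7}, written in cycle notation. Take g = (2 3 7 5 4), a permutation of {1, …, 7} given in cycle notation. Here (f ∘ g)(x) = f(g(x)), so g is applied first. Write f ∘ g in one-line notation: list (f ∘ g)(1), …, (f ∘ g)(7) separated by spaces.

7 3 6 4 1 2 5

For each element, apply g then f: 1 → 1 → 7; 2 → 3 → 3; 3 → 7 → 6; 4 → 2 → 4; 5 → 4 → 1; 6 → 6 → 2; 7 → 5 → 5.
So f ∘ g in one-line form is 7 3 6 4 1 2 5.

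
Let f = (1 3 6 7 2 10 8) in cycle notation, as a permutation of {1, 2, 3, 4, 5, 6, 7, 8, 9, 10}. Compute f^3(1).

7

1 lies in the 7-cycle (1 3 6 7 2 10 8).
Stepping 3 places around the cycle: 1 → 3 → 6 → 7.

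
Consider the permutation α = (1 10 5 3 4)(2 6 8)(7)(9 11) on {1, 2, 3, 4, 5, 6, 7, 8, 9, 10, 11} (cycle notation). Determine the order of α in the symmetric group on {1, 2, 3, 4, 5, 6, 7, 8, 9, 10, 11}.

30

The cycle type of α is (5, 3, 2, 1).
Since disjoint cycles commute, ord(α) = lcm(5, 3, 2) = 30.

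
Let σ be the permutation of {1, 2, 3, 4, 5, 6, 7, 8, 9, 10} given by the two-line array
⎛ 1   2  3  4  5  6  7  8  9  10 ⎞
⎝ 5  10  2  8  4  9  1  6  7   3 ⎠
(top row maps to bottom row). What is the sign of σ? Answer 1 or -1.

In disjoint-cycle form the cycle lengths are 7, 3.
A cycle of length ℓ contributes ℓ−1 transpositions, so σ is a product of 6 + 2 = 8 transpositions — even.

1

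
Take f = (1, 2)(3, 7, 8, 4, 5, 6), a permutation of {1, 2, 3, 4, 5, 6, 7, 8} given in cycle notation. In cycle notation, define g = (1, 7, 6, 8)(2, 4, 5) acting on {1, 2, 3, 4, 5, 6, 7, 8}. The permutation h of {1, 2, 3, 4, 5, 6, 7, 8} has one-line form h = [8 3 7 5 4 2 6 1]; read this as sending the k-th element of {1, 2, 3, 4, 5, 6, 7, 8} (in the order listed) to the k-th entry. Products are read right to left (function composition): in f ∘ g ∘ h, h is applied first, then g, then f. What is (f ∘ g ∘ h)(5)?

6

Apply the permutations in order: h(5) = 4, then g(4) = 5, then f(5) = 6. So (f ∘ g ∘ h)(5) = 6.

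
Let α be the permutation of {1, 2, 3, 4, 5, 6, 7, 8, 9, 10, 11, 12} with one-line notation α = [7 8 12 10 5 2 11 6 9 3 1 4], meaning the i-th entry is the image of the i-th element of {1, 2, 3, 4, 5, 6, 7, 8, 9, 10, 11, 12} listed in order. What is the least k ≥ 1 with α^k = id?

12

The disjoint-cycle form of α has cycle lengths 4, 3, 3, 1, 1.
The order is lcm(4, 3, 3) = 12.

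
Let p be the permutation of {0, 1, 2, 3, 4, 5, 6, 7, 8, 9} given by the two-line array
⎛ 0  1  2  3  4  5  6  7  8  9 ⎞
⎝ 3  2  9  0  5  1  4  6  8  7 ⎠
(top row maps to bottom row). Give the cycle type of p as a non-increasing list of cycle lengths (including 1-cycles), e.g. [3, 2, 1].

The disjoint cycles are (0 3)(1 2 9 7 6 4 5)(8), with lengths 7, 2, 1 in non-increasing order.

[7, 2, 1]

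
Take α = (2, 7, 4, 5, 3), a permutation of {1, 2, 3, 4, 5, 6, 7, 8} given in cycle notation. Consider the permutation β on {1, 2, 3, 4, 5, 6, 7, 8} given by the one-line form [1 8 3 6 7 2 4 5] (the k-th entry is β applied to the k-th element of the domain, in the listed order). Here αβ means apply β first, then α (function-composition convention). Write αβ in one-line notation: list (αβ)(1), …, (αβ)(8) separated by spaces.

For each element, apply β then α: 1 → 1 → 1; 2 → 8 → 8; 3 → 3 → 2; 4 → 6 → 6; 5 → 7 → 4; 6 → 2 → 7; 7 → 4 → 5; 8 → 5 → 3.
Collecting the images, αβ = [1 8 2 6 4 7 5 3].

1 8 2 6 4 7 5 3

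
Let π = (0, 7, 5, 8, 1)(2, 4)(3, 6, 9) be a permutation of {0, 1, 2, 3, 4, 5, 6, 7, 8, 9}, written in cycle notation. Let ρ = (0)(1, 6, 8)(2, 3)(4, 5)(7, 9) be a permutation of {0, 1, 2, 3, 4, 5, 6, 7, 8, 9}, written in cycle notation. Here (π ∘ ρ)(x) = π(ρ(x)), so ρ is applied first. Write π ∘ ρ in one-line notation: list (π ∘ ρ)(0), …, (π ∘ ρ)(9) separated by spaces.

7 9 6 4 8 2 1 3 0 5

For each element, apply ρ then π: 0 → 0 → 7; 1 → 6 → 9; 2 → 3 → 6; 3 → 2 → 4; 4 → 5 → 8; 5 → 4 → 2; 6 → 8 → 1; 7 → 9 → 3; 8 → 1 → 0; 9 → 7 → 5.
So π ∘ ρ in one-line form is 7 9 6 4 8 2 1 3 0 5.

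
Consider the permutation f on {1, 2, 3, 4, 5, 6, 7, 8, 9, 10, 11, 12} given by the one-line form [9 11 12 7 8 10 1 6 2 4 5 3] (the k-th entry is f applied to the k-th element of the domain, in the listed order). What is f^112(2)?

5

Tracing 2 → 11 → … returns to 2 after 10 steps, so 2 lies in a 10-cycle (1 9 2 11 5 8 6 10 4 7).
Powers repeat with period 10 on this cycle, and 112 mod 10 = 2, so f^112(2) = f^2(2).
Advancing 2 steps from 2: 2 → 11 → 5.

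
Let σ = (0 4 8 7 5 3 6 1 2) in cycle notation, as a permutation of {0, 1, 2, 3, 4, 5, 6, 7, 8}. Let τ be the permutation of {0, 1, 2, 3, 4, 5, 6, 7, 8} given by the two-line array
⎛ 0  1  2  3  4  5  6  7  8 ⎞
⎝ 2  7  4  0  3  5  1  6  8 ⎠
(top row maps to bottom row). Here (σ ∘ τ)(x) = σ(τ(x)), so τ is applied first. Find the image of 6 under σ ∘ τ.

2

τ(6) = 1, then σ(1) = 2; composing gives (σ ∘ τ)(6) = 2.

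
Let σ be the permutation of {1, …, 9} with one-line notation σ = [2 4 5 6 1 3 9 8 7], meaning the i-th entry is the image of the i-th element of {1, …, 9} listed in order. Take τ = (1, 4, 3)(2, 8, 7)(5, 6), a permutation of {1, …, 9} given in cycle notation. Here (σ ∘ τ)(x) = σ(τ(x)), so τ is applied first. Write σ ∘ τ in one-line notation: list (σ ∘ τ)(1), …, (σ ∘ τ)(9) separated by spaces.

6 8 2 5 3 1 4 9 7

For each element, apply τ then σ: 1 → 4 → 6; 2 → 8 → 8; 3 → 1 → 2; 4 → 3 → 5; 5 → 6 → 3; 6 → 5 → 1; 7 → 2 → 4; 8 → 7 → 9; 9 → 9 → 7.
So σ ∘ τ in one-line form is 6 8 2 5 3 1 4 9 7.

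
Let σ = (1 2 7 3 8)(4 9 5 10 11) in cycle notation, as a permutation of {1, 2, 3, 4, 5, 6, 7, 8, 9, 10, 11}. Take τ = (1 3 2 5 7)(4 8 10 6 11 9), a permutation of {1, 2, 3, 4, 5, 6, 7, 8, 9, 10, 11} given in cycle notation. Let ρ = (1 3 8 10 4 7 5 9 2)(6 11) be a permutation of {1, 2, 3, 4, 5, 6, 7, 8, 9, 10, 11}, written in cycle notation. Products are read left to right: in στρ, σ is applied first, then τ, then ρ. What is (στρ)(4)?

7

Chase 4: σ(4) = 9; τ(9) = 4; ρ(4) = 7. Hence (στρ)(4) = 7.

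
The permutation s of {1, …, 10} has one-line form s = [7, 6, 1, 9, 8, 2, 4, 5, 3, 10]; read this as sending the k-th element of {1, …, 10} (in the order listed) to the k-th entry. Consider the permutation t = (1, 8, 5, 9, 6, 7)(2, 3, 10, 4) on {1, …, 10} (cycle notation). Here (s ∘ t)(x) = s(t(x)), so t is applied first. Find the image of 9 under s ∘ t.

(s ∘ t)(9) = s(t(9)). t(9) = 6, then s(6) = 2. So (s ∘ t)(9) = 2.

2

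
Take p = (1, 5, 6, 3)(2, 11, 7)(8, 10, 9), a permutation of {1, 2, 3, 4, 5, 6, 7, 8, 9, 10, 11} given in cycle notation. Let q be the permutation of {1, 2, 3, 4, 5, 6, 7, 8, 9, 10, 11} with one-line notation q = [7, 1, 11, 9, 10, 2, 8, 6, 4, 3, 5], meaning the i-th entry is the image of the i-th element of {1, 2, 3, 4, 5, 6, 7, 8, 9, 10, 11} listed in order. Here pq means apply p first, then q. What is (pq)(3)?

p(3) = 1, then q(1) = 7; composing gives (pq)(3) = 7.

7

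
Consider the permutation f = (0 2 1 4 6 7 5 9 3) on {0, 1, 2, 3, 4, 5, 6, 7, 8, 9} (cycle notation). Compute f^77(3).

6

3 lies in the 9-cycle (0 2 1 4 6 7 5 9 3).
On a 9-cycle, f^9 is the identity, so f^77 = f^5 there (77 ≡ 5 mod 9).
Stepping 5 places around the cycle: 3 → 0 → 2 → 1 → 4 → 6.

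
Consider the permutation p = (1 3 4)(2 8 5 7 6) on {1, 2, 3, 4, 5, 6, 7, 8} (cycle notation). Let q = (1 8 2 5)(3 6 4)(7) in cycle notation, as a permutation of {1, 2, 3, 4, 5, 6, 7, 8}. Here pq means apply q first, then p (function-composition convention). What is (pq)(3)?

2

q(3) = 6, then p(6) = 2; composing gives (pq)(3) = 2.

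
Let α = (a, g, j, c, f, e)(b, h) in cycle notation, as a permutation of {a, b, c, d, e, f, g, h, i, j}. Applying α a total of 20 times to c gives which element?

e

c lies in the 6-cycle (a, g, j, c, f, e).
Since the cycle has length 6, α^20 acts on it the same as α^2 (20 mod 6 = 2).
Advancing 2 steps from c: c → f → e.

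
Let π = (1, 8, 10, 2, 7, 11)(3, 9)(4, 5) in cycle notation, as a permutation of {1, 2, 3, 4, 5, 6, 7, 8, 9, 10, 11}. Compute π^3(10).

11

10 lies in the 6-cycle (1, 8, 10, 2, 7, 11).
Advancing 3 steps from 10: 10 → 2 → 7 → 11.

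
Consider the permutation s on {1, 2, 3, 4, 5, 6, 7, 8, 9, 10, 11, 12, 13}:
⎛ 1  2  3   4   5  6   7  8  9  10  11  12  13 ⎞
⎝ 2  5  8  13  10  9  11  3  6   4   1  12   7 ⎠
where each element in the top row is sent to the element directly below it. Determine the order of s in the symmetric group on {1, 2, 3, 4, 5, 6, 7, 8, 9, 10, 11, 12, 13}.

8

Decomposing into disjoint cycles gives cycle lengths 8, 2, 2, 1.
The order is lcm(8, 2, 2) = 8.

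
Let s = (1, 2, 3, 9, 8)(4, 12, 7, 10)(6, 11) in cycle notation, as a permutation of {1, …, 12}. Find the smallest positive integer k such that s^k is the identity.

20

The cycle type of s is (5, 4, 2, 1).
The order of s is the least common multiple of its cycle lengths: lcm(5, 4, 2) = 20.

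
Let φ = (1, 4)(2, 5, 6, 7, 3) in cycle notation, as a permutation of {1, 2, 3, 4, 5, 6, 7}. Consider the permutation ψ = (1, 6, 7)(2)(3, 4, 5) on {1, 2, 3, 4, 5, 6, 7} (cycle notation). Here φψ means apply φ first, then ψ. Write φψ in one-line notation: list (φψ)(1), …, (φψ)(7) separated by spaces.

5 3 2 6 7 1 4

(φψ)(x) = ψ(φ(x)). Computing each image: ψ(φ(1)) = ψ(4) = 5, ψ(φ(2)) = ψ(5) = 3, ψ(φ(3)) = ψ(2) = 2, ψ(φ(4)) = ψ(1) = 6, ψ(φ(5)) = ψ(6) = 7, ψ(φ(6)) = ψ(7) = 1, ψ(φ(7)) = ψ(3) = 4.
Hence φψ = [5 3 2 6 7 1 4].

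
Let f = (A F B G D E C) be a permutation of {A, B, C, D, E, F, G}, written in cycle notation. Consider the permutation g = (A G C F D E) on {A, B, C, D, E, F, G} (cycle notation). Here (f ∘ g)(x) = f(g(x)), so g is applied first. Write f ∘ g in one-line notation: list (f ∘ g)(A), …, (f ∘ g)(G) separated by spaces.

(f ∘ g)(x) = f(g(x)). Computing each image: f(g(A)) = f(G) = D, f(g(B)) = f(B) = G, f(g(C)) = f(F) = B, f(g(D)) = f(E) = C, f(g(E)) = f(A) = F, f(g(F)) = f(D) = E, f(g(G)) = f(C) = A.
Hence f ∘ g = [D G B C F E A].

D G B C F E A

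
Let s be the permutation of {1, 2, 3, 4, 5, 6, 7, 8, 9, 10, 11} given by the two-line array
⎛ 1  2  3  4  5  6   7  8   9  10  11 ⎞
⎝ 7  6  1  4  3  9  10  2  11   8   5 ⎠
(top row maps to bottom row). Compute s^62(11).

Tracing 11 → 5 → … returns to 11 after 10 steps, so 11 lies in a 10-cycle (1, 7, 10, 8, 2, 6, 9, 11, 5, 3).
Since the cycle has length 10, s^62 acts on it the same as s^2 (62 mod 10 = 2).
Stepping 2 places around the cycle: 11 → 5 → 3.

3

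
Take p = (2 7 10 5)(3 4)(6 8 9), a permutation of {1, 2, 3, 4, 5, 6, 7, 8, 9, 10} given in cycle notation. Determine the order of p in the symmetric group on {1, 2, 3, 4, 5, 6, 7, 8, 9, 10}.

The disjoint cycles have lengths 4, 3, 2, 1.
The order of p is the least common multiple of its cycle lengths: lcm(4, 3, 2) = 12.

12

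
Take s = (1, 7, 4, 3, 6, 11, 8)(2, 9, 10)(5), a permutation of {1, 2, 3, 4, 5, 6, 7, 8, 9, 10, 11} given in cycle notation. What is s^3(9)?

9

9 lies in the 3-cycle (2, 9, 10).
Since the cycle has length 3, s^3 acts on it the same as s^0 (3 mod 3 = 0).
So s^3(9) = 9.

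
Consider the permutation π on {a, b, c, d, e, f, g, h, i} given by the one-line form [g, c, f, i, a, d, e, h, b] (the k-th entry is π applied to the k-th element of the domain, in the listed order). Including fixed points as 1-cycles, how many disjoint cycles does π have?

3

The cycle decomposition is (a, g, e)(b, c, f, d, i)(h), which has 3 cycles (counting 1-cycles).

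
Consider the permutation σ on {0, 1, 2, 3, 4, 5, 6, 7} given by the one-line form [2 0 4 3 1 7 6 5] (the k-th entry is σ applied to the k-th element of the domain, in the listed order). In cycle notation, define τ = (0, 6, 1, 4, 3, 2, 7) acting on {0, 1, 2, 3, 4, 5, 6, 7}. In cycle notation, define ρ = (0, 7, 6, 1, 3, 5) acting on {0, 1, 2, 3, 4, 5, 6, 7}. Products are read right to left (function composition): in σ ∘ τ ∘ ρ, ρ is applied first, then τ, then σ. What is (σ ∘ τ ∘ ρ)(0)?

2

(σ ∘ τ ∘ ρ)(0) = σ(τ(ρ(0))). ρ(0) = 7, then τ(7) = 0, then σ(0) = 2, so the result is 2.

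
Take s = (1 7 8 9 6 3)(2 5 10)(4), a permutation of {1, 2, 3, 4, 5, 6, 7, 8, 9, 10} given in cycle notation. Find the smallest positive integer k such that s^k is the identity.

6

The disjoint cycles have lengths 6, 3, 1.
The order of s is the least common multiple of its cycle lengths: lcm(6, 3) = 6.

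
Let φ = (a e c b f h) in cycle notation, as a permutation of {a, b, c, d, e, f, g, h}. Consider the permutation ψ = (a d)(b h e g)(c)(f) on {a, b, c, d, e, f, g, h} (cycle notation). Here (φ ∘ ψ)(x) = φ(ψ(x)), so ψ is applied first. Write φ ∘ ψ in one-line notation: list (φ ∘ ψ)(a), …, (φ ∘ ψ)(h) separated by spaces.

Chase each element through ψ then φ: a → d → d; b → h → a; c → c → b; d → a → e; e → g → g; f → f → h; g → b → f; h → e → c.
So φ ∘ ψ in one-line form is d a b e g h f c.

d a b e g h f c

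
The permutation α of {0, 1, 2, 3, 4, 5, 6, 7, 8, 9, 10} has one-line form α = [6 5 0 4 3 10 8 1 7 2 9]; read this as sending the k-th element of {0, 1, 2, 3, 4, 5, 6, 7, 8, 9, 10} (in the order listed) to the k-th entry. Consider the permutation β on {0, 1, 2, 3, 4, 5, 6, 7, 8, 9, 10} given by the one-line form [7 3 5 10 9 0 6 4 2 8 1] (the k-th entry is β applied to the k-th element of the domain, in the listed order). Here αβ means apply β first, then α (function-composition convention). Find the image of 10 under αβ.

5

β(10) = 1, then α(1) = 5; composing gives (αβ)(10) = 5.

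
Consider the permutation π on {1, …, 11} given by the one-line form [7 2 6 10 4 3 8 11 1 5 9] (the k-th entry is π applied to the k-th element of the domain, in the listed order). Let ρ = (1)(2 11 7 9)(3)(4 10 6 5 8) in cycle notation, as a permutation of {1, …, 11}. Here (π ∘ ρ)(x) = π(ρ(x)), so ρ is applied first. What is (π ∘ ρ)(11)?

8

First apply ρ: ρ(11) = 7, then π(7) = 8. Thus (π ∘ ρ)(11) = 8.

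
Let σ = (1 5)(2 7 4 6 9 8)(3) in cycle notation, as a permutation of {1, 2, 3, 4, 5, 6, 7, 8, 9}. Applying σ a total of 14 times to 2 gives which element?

4

2 lies in the 6-cycle (2 7 4 6 9 8).
Powers repeat with period 6 on this cycle, and 14 mod 6 = 2, so σ^14(2) = σ^2(2).
Stepping 2 places around the cycle: 2 → 7 → 4.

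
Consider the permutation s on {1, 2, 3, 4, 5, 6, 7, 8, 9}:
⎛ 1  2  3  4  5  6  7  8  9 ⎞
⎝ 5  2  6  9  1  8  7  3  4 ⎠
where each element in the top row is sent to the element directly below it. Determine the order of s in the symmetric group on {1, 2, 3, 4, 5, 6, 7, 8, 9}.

The disjoint-cycle form of s has cycle lengths 3, 2, 2, 1, 1.
Since disjoint cycles commute, ord(s) = lcm(3, 2, 2) = 6.

6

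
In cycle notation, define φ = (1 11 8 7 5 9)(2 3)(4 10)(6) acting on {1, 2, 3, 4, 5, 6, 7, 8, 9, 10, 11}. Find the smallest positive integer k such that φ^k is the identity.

6

The cycle type of φ is (6, 2, 2, 1).
The order is lcm(6, 2, 2) = 6.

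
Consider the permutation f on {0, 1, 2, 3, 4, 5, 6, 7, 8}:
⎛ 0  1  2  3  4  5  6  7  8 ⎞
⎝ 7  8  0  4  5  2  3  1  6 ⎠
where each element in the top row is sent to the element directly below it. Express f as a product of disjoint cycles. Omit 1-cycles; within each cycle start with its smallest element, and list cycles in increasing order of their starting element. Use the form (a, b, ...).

(0, 7, 1, 8, 6, 3, 4, 5, 2)

Start at 0 and follow images: 0 → 7 → 1 → 8 → 6 → 3 → 4 → 5 → 2 → 0, giving the cycle (0, 7, 1, 8, 6, 3, 4, 5, 2).
Continuing from each remaining unvisited element yields (0, 7, 1, 8, 6, 3, 4, 5, 2).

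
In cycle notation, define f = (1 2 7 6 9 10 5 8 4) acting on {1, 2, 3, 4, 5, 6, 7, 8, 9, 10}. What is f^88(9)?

7

9 lies in the 9-cycle (1 2 7 6 9 10 5 8 4).
Since the cycle has length 9, f^88 acts on it the same as f^7 (88 mod 9 = 7).
Stepping 7 places around the cycle: 9 → 10 → 5 → 8 → 4 → 1 → 2 → 7.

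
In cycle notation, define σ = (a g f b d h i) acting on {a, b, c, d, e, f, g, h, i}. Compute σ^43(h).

i

h lies in the 7-cycle (a g f b d h i).
Since the cycle has length 7, σ^43 acts on it the same as σ^1 (43 mod 7 = 1).
Stepping 1 place around the cycle: h → i.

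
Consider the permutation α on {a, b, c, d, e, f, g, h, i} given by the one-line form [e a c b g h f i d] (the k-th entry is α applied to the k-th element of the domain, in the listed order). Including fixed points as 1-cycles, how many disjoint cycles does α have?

2

The cycle decomposition is (a, e, g, f, h, i, d, b)(c), which has 2 cycles (counting 1-cycles).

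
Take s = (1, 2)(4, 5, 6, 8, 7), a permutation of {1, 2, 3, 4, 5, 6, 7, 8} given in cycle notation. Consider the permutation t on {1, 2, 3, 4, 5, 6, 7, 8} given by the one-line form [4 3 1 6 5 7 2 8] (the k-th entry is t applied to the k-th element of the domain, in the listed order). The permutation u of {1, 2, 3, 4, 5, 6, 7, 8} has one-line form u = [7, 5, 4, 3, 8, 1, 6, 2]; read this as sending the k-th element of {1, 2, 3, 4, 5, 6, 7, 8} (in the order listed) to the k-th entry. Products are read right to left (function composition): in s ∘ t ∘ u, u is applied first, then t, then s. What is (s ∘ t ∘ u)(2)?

6

Apply the permutations in order: u(2) = 5, then t(5) = 5, then s(5) = 6. So (s ∘ t ∘ u)(2) = 6.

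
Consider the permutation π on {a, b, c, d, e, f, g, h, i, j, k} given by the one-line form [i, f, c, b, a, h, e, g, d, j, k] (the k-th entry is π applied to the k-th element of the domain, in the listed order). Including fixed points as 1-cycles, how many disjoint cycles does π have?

The cycle decomposition is (a i d b f h g e)(c)(j)(k), which has 4 cycles (counting 1-cycles).

4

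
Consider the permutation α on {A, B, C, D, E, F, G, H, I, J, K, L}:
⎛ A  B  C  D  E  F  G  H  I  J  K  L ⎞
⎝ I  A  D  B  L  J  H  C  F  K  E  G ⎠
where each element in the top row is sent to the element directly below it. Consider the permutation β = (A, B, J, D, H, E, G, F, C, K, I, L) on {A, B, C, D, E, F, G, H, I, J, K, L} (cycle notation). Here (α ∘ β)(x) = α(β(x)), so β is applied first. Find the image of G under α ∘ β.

J

β(G) = F, then α(F) = J; composing gives (α ∘ β)(G) = J.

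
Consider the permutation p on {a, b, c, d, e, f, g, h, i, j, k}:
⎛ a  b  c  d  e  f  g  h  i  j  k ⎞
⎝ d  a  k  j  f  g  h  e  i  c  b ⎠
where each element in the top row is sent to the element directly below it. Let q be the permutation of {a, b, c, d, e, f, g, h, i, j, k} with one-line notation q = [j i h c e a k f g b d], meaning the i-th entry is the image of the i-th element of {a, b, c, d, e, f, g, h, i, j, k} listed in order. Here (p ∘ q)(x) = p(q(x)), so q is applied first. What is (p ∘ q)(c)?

e

q(c) = h, then p(h) = e; composing gives (p ∘ q)(c) = e.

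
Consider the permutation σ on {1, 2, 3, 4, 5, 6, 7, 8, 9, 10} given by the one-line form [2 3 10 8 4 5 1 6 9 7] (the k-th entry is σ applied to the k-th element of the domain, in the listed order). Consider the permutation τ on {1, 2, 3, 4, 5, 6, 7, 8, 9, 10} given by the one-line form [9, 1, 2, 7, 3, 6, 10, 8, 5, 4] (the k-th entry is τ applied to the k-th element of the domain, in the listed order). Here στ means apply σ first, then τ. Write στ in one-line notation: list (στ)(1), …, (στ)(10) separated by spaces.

1 2 4 8 7 3 9 6 5 10

(στ)(x) = τ(σ(x)). Computing each image: τ(σ(1)) = τ(2) = 1, τ(σ(2)) = τ(3) = 2, τ(σ(3)) = τ(10) = 4, τ(σ(4)) = τ(8) = 8, τ(σ(5)) = τ(4) = 7, τ(σ(6)) = τ(5) = 3, τ(σ(7)) = τ(1) = 9, τ(σ(8)) = τ(6) = 6, τ(σ(9)) = τ(9) = 5, τ(σ(10)) = τ(7) = 10.
Hence στ = [1 2 4 8 7 3 9 6 5 10].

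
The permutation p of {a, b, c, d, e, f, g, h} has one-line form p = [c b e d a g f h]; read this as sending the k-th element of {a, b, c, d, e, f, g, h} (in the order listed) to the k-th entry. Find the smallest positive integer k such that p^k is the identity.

6

Writing p as disjoint cycles, the cycle lengths are 3, 2, 1, 1, 1.
Since disjoint cycles commute, ord(p) = lcm(3, 2) = 6.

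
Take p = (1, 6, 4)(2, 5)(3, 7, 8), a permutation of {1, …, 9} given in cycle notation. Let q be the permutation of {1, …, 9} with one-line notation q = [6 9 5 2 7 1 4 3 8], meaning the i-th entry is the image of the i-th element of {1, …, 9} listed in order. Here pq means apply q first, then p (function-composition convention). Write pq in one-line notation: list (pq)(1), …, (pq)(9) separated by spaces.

4 9 2 5 8 6 1 7 3

(pq)(x) = p(q(x)). Computing each image: p(q(1)) = p(6) = 4, p(q(2)) = p(9) = 9, p(q(3)) = p(5) = 2, p(q(4)) = p(2) = 5, p(q(5)) = p(7) = 8, p(q(6)) = p(1) = 6, p(q(7)) = p(4) = 1, p(q(8)) = p(3) = 7, p(q(9)) = p(8) = 3.
Hence pq = [4 9 2 5 8 6 1 7 3].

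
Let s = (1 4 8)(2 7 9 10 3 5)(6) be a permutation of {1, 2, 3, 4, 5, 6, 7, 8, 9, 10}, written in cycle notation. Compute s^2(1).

1 lies in the 3-cycle (1 4 8).
Stepping 2 places around the cycle: 1 → 4 → 8.

8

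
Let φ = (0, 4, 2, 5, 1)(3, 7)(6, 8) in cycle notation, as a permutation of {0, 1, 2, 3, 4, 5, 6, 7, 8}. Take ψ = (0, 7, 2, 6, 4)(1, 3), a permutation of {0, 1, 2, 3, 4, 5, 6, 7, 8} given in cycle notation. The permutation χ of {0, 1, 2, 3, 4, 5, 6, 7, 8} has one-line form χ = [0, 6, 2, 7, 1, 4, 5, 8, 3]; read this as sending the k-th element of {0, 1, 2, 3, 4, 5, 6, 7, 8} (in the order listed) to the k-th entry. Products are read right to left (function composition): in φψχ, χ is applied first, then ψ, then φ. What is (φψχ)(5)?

4

(φψχ)(5) = φ(ψ(χ(5))). χ(5) = 4, then ψ(4) = 0, then φ(0) = 4, so the result is 4.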